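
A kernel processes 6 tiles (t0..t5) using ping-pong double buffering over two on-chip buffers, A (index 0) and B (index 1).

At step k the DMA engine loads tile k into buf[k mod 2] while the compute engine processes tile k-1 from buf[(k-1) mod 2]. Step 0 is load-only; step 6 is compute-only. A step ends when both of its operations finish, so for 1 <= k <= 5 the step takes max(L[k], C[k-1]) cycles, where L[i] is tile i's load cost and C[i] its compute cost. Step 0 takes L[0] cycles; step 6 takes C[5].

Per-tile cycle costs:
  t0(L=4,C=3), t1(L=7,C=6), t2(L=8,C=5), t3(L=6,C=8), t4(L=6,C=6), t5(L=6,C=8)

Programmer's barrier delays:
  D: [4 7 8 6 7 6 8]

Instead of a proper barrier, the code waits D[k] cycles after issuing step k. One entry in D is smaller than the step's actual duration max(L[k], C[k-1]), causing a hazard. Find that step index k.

hazard at step 4

[0] required=L[0]=4=4 vs D=4 ok
[1] required=max(L[1]=7,C[0]=3)=7 vs D=7 ok
[2] required=max(L[2]=8,C[1]=6)=8 vs D=8 ok
[3] required=max(L[3]=6,C[2]=5)=6 vs D=6 ok
[4] required=max(L[4]=6,C[3]=8)=8 vs D=7 SHORT
[5] required=max(L[5]=6,C[4]=6)=6 vs D=6 ok
[6] required=C[5]=8=8 vs D=8 ok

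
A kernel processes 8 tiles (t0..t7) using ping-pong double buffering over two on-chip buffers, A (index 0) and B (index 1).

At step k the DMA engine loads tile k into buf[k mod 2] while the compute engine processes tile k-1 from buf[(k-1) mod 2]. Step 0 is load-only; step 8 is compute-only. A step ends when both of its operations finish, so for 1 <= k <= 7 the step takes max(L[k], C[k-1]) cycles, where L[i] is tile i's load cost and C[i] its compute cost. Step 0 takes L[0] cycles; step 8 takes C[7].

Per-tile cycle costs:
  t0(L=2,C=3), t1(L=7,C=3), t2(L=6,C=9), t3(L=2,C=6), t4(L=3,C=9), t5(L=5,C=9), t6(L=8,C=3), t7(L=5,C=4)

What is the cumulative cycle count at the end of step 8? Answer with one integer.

k=0 load=t0/2c comp=- wait=2 total=2
k=1 load=t1/7c comp=t0/3c wait=7 total=9
k=2 load=t2/6c comp=t1/3c wait=6 total=15
k=3 load=t3/2c comp=t2/9c wait=9 total=24
k=4 load=t4/3c comp=t3/6c wait=6 total=30
k=5 load=t5/5c comp=t4/9c wait=9 total=39
k=6 load=t6/8c comp=t5/9c wait=9 total=48
k=7 load=t7/5c comp=t6/3c wait=5 total=53
k=8 load=- comp=t7/4c wait=4 total=57

end_cycle[8] = 57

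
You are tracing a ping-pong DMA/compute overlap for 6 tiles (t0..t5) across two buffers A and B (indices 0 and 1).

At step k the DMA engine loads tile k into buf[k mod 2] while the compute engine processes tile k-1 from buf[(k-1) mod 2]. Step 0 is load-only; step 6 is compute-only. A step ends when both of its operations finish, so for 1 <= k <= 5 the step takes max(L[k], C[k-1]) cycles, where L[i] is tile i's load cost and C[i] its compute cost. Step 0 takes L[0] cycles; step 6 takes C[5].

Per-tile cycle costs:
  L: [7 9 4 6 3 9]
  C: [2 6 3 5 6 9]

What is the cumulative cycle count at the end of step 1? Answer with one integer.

end_cycle[1] = 16

  0. 7=7c; end=7; A:t0 B:-
  1. max(9,2)=9c; end=16; A:t0 B:t1
  2. max(4,6)=6c; end=22; A:t2 B:t1
  3. max(6,3)=6c; end=28; A:t2 B:t3
  4. max(3,5)=5c; end=33; A:t4 B:t3
  5. max(9,6)=9c; end=42; A:t4 B:t5
  6. 9=9c; end=51; A:t4 B:t5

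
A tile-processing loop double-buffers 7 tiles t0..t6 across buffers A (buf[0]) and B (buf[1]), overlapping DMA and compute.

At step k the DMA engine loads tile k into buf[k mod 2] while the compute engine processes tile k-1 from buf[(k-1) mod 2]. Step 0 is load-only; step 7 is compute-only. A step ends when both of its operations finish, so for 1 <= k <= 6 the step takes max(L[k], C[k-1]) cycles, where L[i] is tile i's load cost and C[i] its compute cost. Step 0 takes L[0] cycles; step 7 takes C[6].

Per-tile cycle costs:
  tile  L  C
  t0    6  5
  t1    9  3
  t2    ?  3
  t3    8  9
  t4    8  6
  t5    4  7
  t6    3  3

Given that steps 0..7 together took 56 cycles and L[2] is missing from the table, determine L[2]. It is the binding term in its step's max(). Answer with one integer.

step 0: dur = L[0]=6 = 6
step 1: dur = max(L[1]=9, C[0]=5) = 9
step 2: dur = max(L[2]=?, C[1]=3) = L[2]  (unknown; binding)
step 3: dur = max(L[3]=8, C[2]=3) = 8
step 4: dur = max(L[4]=8, C[3]=9) = 9
step 5: dur = max(L[5]=4, C[4]=6) = 6
step 6: dur = max(L[6]=3, C[5]=7) = 7
step 7: dur = C[6]=3 = 3
sum of known step durations = 48
dur[2] = total - known = 56 - 48 = 8
L[2] is the binding max in step 2, so L[2] = dur[2] = 8

L[2] = 8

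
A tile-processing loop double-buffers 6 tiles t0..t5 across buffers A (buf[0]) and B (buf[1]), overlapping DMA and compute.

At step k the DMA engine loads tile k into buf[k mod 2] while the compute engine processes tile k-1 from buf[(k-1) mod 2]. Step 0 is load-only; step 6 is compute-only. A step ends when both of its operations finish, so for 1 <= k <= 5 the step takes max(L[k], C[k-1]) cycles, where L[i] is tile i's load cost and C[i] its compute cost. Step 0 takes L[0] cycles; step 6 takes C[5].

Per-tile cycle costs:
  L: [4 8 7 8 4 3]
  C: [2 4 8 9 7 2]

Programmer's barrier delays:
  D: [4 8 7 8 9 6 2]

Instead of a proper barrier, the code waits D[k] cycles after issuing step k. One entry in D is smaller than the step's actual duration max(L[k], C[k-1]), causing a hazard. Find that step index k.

hazard at step 5

step 0: need L[0]=4 = 4; D[0]=4 ok
step 1: need max(L[1]=8,C[0]=2) = 8; D[1]=8 ok
step 2: need max(L[2]=7,C[1]=4) = 7; D[2]=7 ok
step 3: need max(L[3]=8,C[2]=8) = 8; D[3]=8 ok
step 4: need max(L[4]=4,C[3]=9) = 9; D[4]=9 ok
step 5: need max(L[5]=3,C[4]=7) = 7; D[5]=6 SHORT
step 6: need C[5]=2 = 2; D[6]=2 ok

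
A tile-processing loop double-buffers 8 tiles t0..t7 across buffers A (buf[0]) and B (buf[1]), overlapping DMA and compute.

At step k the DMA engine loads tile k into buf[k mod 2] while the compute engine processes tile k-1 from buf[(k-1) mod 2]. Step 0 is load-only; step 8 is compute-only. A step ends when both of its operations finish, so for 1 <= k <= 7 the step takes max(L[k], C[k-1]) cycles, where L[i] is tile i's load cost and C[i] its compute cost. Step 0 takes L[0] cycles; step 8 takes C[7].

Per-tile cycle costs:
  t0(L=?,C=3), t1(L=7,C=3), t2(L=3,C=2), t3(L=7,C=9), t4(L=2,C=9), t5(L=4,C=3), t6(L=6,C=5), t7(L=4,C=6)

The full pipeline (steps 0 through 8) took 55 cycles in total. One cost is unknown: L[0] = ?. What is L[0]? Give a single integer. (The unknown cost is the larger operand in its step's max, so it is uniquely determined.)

step 0: dur = L[0]=? = L[0]  (unknown; binding)
step 1: dur = max(L[1]=7, C[0]=3) = 7
step 2: dur = max(L[2]=3, C[1]=3) = 3
step 3: dur = max(L[3]=7, C[2]=2) = 7
step 4: dur = max(L[4]=2, C[3]=9) = 9
step 5: dur = max(L[5]=4, C[4]=9) = 9
step 6: dur = max(L[6]=6, C[5]=3) = 6
step 7: dur = max(L[7]=4, C[6]=5) = 5
step 8: dur = C[7]=6 = 6
sum of known step durations = 52
dur[0] = total - known = 55 - 52 = 3
L[0] is the binding max in step 0, so L[0] = dur[0] = 3

L[0] = 3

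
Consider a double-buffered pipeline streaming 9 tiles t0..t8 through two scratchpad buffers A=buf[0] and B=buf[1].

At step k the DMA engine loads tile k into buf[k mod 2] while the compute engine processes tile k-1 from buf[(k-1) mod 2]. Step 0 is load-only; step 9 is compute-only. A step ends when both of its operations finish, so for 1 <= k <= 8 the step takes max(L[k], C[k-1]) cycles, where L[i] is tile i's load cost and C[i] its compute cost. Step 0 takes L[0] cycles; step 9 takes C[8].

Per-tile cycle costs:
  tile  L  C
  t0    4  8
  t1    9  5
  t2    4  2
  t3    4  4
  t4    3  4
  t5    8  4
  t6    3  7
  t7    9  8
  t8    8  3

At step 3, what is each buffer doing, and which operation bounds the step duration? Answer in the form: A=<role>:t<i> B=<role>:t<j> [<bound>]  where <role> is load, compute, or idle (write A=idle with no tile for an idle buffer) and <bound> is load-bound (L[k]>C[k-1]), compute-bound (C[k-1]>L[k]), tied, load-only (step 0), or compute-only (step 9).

step 3: A=compute:t2 B=load:t3 [load-bound]

[0] DMA t0→A (4c) ∥ CU idle ⇒ 4c, clock 4
[1] DMA t1→B (9c) ∥ CU A:t0 (8c) ⇒ 9c, clock 13
[2] DMA t2→A (4c) ∥ CU B:t1 (5c) ⇒ 5c, clock 18
[3] DMA t3→B (4c) ∥ CU A:t2 (2c) ⇒ 4c, clock 22
[4] DMA t4→A (3c) ∥ CU B:t3 (4c) ⇒ 4c, clock 26
[5] DMA t5→B (8c) ∥ CU A:t4 (4c) ⇒ 8c, clock 34
[6] DMA t6→A (3c) ∥ CU B:t5 (4c) ⇒ 4c, clock 38
[7] DMA t7→B (9c) ∥ CU A:t6 (7c) ⇒ 9c, clock 47
[8] DMA t8→A (8c) ∥ CU B:t7 (8c) ⇒ 8c, clock 55
[9] DMA idle ∥ CU A:t8 (3c) ⇒ 3c, clock 58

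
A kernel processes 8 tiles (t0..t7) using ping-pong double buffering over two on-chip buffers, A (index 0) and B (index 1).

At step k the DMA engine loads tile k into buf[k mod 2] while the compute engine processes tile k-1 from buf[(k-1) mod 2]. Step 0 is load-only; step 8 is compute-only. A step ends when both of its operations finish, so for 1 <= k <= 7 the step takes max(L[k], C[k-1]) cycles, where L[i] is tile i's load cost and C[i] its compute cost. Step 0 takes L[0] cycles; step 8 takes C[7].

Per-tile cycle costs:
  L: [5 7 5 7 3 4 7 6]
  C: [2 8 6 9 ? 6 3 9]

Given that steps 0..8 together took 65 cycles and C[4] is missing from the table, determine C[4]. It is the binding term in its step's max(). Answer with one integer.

step 0 | dur = L[0]=5 = 5
step 1 | dur = max(L[1]=7, C[0]=2) = 7
step 2 | dur = max(L[2]=5, C[1]=8) = 8
step 3 | dur = max(L[3]=7, C[2]=6) = 7
step 4 | dur = max(L[4]=3, C[3]=9) = 9
step 5 | dur = max(L[5]=4, C[4]=?) = C[4]  (unknown; binding)
step 6 | dur = max(L[6]=7, C[5]=6) = 7
step 7 | dur = max(L[7]=6, C[6]=3) = 6
step 8 | dur = C[7]=9 = 9
sum of known step durations = 58
dur[5] = total - known = 65 - 58 = 7
C[4] is the binding max in step 5, so C[4] = dur[5] = 7

C[4] = 7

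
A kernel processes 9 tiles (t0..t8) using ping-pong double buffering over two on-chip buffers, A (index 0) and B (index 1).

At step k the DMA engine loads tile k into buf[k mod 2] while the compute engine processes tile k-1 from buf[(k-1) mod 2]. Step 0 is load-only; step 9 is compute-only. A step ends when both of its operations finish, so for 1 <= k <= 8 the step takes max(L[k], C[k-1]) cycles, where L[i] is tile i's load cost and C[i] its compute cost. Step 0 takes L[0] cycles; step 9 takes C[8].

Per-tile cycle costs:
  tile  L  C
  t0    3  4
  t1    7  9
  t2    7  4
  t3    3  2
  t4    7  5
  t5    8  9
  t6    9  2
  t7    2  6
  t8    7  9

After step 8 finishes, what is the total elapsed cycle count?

[0] DMA t0→A (3c) ∥ CU idle ⇒ 3c, clock 3
[1] DMA t1→B (7c) ∥ CU A:t0 (4c) ⇒ 7c, clock 10
[2] DMA t2→A (7c) ∥ CU B:t1 (9c) ⇒ 9c, clock 19
[3] DMA t3→B (3c) ∥ CU A:t2 (4c) ⇒ 4c, clock 23
[4] DMA t4→A (7c) ∥ CU B:t3 (2c) ⇒ 7c, clock 30
[5] DMA t5→B (8c) ∥ CU A:t4 (5c) ⇒ 8c, clock 38
[6] DMA t6→A (9c) ∥ CU B:t5 (9c) ⇒ 9c, clock 47
[7] DMA t7→B (2c) ∥ CU A:t6 (2c) ⇒ 2c, clock 49
[8] DMA t8→A (7c) ∥ CU B:t7 (6c) ⇒ 7c, clock 56
[9] DMA idle ∥ CU A:t8 (9c) ⇒ 9c, clock 65

end_cycle[8] = 56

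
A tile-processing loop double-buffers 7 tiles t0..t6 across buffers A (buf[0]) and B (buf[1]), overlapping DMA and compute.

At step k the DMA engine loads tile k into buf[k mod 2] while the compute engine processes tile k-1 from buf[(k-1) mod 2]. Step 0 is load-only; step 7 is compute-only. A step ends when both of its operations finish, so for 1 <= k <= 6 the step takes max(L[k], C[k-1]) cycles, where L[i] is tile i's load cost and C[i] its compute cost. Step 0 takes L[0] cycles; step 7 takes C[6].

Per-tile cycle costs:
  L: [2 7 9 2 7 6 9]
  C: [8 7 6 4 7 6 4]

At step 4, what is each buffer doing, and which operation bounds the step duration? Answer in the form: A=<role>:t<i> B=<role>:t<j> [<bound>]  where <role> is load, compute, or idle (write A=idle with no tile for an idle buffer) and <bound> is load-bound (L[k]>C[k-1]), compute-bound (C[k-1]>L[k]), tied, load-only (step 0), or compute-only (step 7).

  0. 2=2c; end=2; A:t0 B:-
  1. max(7,8)=8c; end=10; A:t0 B:t1
  2. max(9,7)=9c; end=19; A:t2 B:t1
  3. max(2,6)=6c; end=25; A:t2 B:t3
  4. max(7,4)=7c; end=32; A:t4 B:t3
  5. max(6,7)=7c; end=39; A:t4 B:t5
  6. max(9,6)=9c; end=48; A:t6 B:t5
  7. 4=4c; end=52; A:t6 B:t5

step 4: A=load:t4 B=compute:t3 [load-bound]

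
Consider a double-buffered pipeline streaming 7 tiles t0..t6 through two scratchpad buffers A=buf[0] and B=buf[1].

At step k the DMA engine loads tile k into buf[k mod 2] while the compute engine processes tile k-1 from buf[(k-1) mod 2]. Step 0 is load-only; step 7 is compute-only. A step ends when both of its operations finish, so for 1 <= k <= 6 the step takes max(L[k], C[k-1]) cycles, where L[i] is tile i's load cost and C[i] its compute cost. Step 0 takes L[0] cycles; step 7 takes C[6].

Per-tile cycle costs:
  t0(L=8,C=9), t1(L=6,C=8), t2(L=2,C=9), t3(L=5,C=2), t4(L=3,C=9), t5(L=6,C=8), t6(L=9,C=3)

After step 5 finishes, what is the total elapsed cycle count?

end_cycle[5] = 46

  0. 8=8c; end=8; A:t0 B:-
  1. max(6,9)=9c; end=17; A:t0 B:t1
  2. max(2,8)=8c; end=25; A:t2 B:t1
  3. max(5,9)=9c; end=34; A:t2 B:t3
  4. max(3,2)=3c; end=37; A:t4 B:t3
  5. max(6,9)=9c; end=46; A:t4 B:t5
  6. max(9,8)=9c; end=55; A:t6 B:t5
  7. 3=3c; end=58; A:t6 B:t5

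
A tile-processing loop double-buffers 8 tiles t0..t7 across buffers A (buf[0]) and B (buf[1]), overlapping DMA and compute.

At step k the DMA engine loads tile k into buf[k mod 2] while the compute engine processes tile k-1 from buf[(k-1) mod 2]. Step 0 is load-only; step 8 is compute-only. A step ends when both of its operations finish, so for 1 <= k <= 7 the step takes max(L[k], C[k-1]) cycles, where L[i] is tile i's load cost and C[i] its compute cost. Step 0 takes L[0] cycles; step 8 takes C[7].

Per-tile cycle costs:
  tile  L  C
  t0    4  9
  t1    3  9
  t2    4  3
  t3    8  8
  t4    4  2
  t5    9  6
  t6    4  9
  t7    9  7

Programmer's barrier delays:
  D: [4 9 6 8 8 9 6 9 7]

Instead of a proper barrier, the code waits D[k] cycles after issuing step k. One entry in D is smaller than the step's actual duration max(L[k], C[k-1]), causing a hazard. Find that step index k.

hazard at step 2

step 0: need L[0]=4 = 4; D[0]=4 ok
step 1: need max(L[1]=3,C[0]=9) = 9; D[1]=9 ok
step 2: need max(L[2]=4,C[1]=9) = 9; D[2]=6 SHORT
step 3: need max(L[3]=8,C[2]=3) = 8; D[3]=8 ok
step 4: need max(L[4]=4,C[3]=8) = 8; D[4]=8 ok
step 5: need max(L[5]=9,C[4]=2) = 9; D[5]=9 ok
step 6: need max(L[6]=4,C[5]=6) = 6; D[6]=6 ok
step 7: need max(L[7]=9,C[6]=9) = 9; D[7]=9 ok
step 8: need C[7]=7 = 7; D[8]=7 ok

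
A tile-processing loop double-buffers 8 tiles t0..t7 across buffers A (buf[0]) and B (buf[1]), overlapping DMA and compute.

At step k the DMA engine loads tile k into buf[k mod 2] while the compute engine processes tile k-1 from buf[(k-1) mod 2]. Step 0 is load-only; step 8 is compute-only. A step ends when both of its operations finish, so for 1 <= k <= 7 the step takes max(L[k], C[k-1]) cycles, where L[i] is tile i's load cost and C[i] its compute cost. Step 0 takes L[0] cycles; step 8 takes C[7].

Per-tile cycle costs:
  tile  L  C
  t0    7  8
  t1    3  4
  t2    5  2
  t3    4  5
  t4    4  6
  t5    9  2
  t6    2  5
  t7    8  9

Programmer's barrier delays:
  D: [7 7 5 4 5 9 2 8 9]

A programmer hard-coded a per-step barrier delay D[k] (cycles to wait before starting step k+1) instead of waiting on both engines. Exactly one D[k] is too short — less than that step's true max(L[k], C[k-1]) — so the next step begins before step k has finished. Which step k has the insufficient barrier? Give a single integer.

hazard at step 1

[0] required=L[0]=7=7 vs D=7 ok
[1] required=max(L[1]=3,C[0]=8)=8 vs D=7 SHORT
[2] required=max(L[2]=5,C[1]=4)=5 vs D=5 ok
[3] required=max(L[3]=4,C[2]=2)=4 vs D=4 ok
[4] required=max(L[4]=4,C[3]=5)=5 vs D=5 ok
[5] required=max(L[5]=9,C[4]=6)=9 vs D=9 ok
[6] required=max(L[6]=2,C[5]=2)=2 vs D=2 ok
[7] required=max(L[7]=8,C[6]=5)=8 vs D=8 ok
[8] required=C[7]=9=9 vs D=9 ok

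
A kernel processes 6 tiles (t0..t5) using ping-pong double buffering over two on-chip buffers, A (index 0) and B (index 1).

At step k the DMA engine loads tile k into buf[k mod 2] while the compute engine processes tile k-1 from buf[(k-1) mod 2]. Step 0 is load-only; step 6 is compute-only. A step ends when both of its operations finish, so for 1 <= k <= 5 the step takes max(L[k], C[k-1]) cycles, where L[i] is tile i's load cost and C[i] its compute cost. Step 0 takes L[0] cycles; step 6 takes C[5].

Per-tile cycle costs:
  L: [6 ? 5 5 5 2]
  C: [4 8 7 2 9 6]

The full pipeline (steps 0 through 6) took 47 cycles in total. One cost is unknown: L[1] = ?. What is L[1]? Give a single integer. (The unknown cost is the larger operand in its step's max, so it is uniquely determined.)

step 0 → dur = L[0]=6 = 6
step 1 → dur = max(L[1]=?, C[0]=4) = L[1]  (unknown; binding)
step 2 → dur = max(L[2]=5, C[1]=8) = 8
step 3 → dur = max(L[3]=5, C[2]=7) = 7
step 4 → dur = max(L[4]=5, C[3]=2) = 5
step 5 → dur = max(L[5]=2, C[4]=9) = 9
step 6 → dur = C[5]=6 = 6
sum of known step durations = 41
dur[1] = total - known = 47 - 41 = 6
L[1] is the binding max in step 1, so L[1] = dur[1] = 6

L[1] = 6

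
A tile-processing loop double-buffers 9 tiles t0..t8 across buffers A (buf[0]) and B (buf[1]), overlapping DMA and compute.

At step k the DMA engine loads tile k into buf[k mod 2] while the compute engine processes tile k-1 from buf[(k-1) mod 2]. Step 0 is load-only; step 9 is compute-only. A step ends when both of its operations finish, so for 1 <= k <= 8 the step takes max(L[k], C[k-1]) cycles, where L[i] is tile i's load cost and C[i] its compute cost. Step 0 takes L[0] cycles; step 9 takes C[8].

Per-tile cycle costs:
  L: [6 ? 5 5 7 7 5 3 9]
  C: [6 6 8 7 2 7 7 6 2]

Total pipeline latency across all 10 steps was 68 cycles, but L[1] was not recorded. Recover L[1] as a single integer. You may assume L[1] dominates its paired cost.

L[1] = 9

step 0 → dur = L[0]=6 = 6
step 1 → dur = max(L[1]=?, C[0]=6) = L[1]  (unknown; binding)
step 2 → dur = max(L[2]=5, C[1]=6) = 6
step 3 → dur = max(L[3]=5, C[2]=8) = 8
step 4 → dur = max(L[4]=7, C[3]=7) = 7
step 5 → dur = max(L[5]=7, C[4]=2) = 7
step 6 → dur = max(L[6]=5, C[5]=7) = 7
step 7 → dur = max(L[7]=3, C[6]=7) = 7
step 8 → dur = max(L[8]=9, C[7]=6) = 9
step 9 → dur = C[8]=2 = 2
sum of known step durations = 59
dur[1] = total - known = 68 - 59 = 9
L[1] is the binding max in step 1, so L[1] = dur[1] = 9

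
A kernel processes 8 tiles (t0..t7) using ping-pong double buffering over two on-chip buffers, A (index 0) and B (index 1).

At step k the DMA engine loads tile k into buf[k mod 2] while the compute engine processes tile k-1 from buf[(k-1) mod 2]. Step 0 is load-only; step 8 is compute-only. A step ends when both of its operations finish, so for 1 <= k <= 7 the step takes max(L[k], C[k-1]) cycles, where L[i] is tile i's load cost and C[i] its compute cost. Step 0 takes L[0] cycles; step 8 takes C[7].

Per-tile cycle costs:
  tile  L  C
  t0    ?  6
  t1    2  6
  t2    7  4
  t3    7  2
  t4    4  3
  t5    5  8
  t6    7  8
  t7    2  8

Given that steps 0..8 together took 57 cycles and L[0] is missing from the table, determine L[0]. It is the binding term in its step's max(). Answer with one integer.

L[0] = 4

step 0 | dur = L[0]=? = L[0]  (unknown; binding)
step 1 | dur = max(L[1]=2, C[0]=6) = 6
step 2 | dur = max(L[2]=7, C[1]=6) = 7
step 3 | dur = max(L[3]=7, C[2]=4) = 7
step 4 | dur = max(L[4]=4, C[3]=2) = 4
step 5 | dur = max(L[5]=5, C[4]=3) = 5
step 6 | dur = max(L[6]=7, C[5]=8) = 8
step 7 | dur = max(L[7]=2, C[6]=8) = 8
step 8 | dur = C[7]=8 = 8
sum of known step durations = 53
dur[0] = total - known = 57 - 53 = 4
L[0] is the binding max in step 0, so L[0] = dur[0] = 4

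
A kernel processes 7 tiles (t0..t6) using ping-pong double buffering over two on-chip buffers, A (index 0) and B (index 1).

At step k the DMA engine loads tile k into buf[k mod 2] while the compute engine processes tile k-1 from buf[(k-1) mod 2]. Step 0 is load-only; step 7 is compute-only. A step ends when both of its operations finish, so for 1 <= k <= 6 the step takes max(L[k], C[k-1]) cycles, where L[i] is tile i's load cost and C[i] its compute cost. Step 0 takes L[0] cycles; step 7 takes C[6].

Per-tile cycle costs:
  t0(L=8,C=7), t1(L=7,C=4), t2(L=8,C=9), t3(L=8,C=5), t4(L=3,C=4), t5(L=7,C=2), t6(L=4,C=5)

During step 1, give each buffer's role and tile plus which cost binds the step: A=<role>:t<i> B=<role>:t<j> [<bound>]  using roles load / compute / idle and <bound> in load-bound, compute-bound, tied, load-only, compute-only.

[0] DMA t0→A (8c) ∥ CU idle ⇒ 8c, clock 8
[1] DMA t1→B (7c) ∥ CU A:t0 (7c) ⇒ 7c, clock 15
[2] DMA t2→A (8c) ∥ CU B:t1 (4c) ⇒ 8c, clock 23
[3] DMA t3→B (8c) ∥ CU A:t2 (9c) ⇒ 9c, clock 32
[4] DMA t4→A (3c) ∥ CU B:t3 (5c) ⇒ 5c, clock 37
[5] DMA t5→B (7c) ∥ CU A:t4 (4c) ⇒ 7c, clock 44
[6] DMA t6→A (4c) ∥ CU B:t5 (2c) ⇒ 4c, clock 48
[7] DMA idle ∥ CU A:t6 (5c) ⇒ 5c, clock 53

step 1: A=compute:t0 B=load:t1 [tied]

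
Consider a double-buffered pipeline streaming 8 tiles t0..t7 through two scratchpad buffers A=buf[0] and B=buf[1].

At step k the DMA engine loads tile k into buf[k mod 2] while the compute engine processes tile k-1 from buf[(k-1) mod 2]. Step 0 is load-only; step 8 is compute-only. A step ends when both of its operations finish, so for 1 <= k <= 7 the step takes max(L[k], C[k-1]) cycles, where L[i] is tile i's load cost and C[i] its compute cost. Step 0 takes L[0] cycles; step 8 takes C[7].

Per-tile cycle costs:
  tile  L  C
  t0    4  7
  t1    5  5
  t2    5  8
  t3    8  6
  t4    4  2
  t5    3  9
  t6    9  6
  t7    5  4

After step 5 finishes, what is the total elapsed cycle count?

  0. 4=4c; end=4; A:t0 B:-
  1. max(5,7)=7c; end=11; A:t0 B:t1
  2. max(5,5)=5c; end=16; A:t2 B:t1
  3. max(8,8)=8c; end=24; A:t2 B:t3
  4. max(4,6)=6c; end=30; A:t4 B:t3
  5. max(3,2)=3c; end=33; A:t4 B:t5
  6. max(9,9)=9c; end=42; A:t6 B:t5
  7. max(5,6)=6c; end=48; A:t6 B:t7
  8. 4=4c; end=52; A:t6 B:t7

end_cycle[5] = 33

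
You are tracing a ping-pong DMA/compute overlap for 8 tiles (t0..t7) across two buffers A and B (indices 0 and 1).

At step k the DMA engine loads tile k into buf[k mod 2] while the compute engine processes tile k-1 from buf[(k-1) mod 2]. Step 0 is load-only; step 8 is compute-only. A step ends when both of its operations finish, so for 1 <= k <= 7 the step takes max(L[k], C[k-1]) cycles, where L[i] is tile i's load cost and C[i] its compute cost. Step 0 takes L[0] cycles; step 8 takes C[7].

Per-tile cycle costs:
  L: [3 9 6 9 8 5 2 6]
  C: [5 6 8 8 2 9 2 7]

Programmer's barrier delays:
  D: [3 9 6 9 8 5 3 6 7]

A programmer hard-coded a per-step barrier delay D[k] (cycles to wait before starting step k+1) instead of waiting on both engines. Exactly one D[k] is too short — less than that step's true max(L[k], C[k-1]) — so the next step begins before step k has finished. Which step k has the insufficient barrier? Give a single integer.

k=0 barrier L[0]=3→3c, D[0]=3 ok
k=1 barrier max(L[1]=9,C[0]=5)→9c, D[1]=9 ok
k=2 barrier max(L[2]=6,C[1]=6)→6c, D[2]=6 ok
k=3 barrier max(L[3]=9,C[2]=8)→9c, D[3]=9 ok
k=4 barrier max(L[4]=8,C[3]=8)→8c, D[4]=8 ok
k=5 barrier max(L[5]=5,C[4]=2)→5c, D[5]=5 ok
k=6 barrier max(L[6]=2,C[5]=9)→9c, D[6]=3 SHORT
k=7 barrier max(L[7]=6,C[6]=2)→6c, D[7]=6 ok
k=8 barrier C[7]=7→7c, D[8]=7 ok

hazard at step 6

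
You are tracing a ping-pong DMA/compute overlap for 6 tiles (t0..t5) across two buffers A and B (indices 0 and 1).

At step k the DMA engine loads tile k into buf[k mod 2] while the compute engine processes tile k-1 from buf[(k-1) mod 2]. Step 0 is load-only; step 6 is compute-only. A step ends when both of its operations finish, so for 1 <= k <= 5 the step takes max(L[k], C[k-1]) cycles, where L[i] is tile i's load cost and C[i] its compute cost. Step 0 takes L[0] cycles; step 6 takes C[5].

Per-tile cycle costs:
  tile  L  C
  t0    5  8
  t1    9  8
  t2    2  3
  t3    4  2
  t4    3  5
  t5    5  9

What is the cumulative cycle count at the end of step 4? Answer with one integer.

k=0 load=t0/5c comp=- wait=5 total=5
k=1 load=t1/9c comp=t0/8c wait=9 total=14
k=2 load=t2/2c comp=t1/8c wait=8 total=22
k=3 load=t3/4c comp=t2/3c wait=4 total=26
k=4 load=t4/3c comp=t3/2c wait=3 total=29
k=5 load=t5/5c comp=t4/5c wait=5 total=34
k=6 load=- comp=t5/9c wait=9 total=43

end_cycle[4] = 29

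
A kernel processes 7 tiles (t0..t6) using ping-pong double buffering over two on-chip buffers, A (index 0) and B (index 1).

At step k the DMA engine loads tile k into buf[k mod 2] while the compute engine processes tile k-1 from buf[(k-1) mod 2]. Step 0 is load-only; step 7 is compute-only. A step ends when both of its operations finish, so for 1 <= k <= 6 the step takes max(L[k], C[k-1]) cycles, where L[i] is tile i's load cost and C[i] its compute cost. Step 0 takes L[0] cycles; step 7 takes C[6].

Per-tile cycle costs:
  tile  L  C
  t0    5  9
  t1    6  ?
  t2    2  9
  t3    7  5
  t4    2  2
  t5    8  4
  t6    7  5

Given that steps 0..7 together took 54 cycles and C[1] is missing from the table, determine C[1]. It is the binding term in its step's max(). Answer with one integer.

step 0: dur = L[0]=5 = 5
step 1: dur = max(L[1]=6, C[0]=9) = 9
step 2: dur = max(L[2]=2, C[1]=?) = C[1]  (unknown; binding)
step 3: dur = max(L[3]=7, C[2]=9) = 9
step 4: dur = max(L[4]=2, C[3]=5) = 5
step 5: dur = max(L[5]=8, C[4]=2) = 8
step 6: dur = max(L[6]=7, C[5]=4) = 7
step 7: dur = C[6]=5 = 5
sum of known step durations = 48
dur[2] = total - known = 54 - 48 = 6
C[1] is the binding max in step 2, so C[1] = dur[2] = 6

C[1] = 6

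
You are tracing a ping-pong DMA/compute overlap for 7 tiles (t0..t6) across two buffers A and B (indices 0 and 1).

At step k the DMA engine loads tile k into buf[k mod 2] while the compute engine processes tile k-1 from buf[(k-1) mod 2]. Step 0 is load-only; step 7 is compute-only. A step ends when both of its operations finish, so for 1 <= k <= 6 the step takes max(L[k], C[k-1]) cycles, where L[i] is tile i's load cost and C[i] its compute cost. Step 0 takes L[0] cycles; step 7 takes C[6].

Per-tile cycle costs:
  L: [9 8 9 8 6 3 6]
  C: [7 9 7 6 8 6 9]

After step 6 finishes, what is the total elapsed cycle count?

step 0: L[0]=9 → dur=9, Σ=9 | A=load:t0 B=idle [load-only]
step 1: L[1]=8 C[0]=7 → dur=8, Σ=17 | A=compute:t0 B=load:t1 [load-bound]
step 2: L[2]=9 C[1]=9 → dur=9, Σ=26 | A=load:t2 B=compute:t1 [tied]
step 3: L[3]=8 C[2]=7 → dur=8, Σ=34 | A=compute:t2 B=load:t3 [load-bound]
step 4: L[4]=6 C[3]=6 → dur=6, Σ=40 | A=load:t4 B=compute:t3 [tied]
step 5: L[5]=3 C[4]=8 → dur=8, Σ=48 | A=compute:t4 B=load:t5 [compute-bound]
step 6: L[6]=6 C[5]=6 → dur=6, Σ=54 | A=load:t6 B=compute:t5 [tied]
step 7: C[6]=9 → dur=9, Σ=63 | A=compute:t6 B=idle [compute-only]

end_cycle[6] = 54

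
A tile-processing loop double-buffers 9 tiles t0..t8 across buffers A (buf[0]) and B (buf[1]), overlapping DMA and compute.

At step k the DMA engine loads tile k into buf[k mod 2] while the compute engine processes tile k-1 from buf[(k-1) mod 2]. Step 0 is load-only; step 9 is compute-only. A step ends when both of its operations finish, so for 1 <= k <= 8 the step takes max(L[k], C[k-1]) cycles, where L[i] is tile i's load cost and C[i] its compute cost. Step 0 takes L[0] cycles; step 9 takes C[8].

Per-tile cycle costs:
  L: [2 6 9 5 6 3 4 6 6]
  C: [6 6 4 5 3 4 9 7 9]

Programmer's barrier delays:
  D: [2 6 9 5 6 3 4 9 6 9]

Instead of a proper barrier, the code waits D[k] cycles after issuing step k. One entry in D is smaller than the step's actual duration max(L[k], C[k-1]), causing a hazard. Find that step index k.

k=0 barrier L[0]=2→2c, D[0]=2 ok
k=1 barrier max(L[1]=6,C[0]=6)→6c, D[1]=6 ok
k=2 barrier max(L[2]=9,C[1]=6)→9c, D[2]=9 ok
k=3 barrier max(L[3]=5,C[2]=4)→5c, D[3]=5 ok
k=4 barrier max(L[4]=6,C[3]=5)→6c, D[4]=6 ok
k=5 barrier max(L[5]=3,C[4]=3)→3c, D[5]=3 ok
k=6 barrier max(L[6]=4,C[5]=4)→4c, D[6]=4 ok
k=7 barrier max(L[7]=6,C[6]=9)→9c, D[7]=9 ok
k=8 barrier max(L[8]=6,C[7]=7)→7c, D[8]=6 SHORT
k=9 barrier C[8]=9→9c, D[9]=9 ok

hazard at step 8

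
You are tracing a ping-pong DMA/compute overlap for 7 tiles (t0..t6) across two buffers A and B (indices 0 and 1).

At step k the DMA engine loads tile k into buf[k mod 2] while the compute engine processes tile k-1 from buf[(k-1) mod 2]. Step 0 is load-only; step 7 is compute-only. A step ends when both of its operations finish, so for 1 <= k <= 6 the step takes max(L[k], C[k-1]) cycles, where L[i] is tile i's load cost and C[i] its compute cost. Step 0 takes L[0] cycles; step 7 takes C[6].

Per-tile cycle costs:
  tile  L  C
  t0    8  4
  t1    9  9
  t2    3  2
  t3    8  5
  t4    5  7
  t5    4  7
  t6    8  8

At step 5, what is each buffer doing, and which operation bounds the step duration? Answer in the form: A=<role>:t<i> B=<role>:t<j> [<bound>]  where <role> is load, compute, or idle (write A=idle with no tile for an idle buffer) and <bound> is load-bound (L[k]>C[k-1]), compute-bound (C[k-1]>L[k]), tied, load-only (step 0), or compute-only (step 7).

step 5: A=compute:t4 B=load:t5 [compute-bound]

  0. 8=8c; end=8; A:t0 B:-
  1. max(9,4)=9c; end=17; A:t0 B:t1
  2. max(3,9)=9c; end=26; A:t2 B:t1
  3. max(8,2)=8c; end=34; A:t2 B:t3
  4. max(5,5)=5c; end=39; A:t4 B:t3
  5. max(4,7)=7c; end=46; A:t4 B:t5
  6. max(8,7)=8c; end=54; A:t6 B:t5
  7. 8=8c; end=62; A:t6 B:t5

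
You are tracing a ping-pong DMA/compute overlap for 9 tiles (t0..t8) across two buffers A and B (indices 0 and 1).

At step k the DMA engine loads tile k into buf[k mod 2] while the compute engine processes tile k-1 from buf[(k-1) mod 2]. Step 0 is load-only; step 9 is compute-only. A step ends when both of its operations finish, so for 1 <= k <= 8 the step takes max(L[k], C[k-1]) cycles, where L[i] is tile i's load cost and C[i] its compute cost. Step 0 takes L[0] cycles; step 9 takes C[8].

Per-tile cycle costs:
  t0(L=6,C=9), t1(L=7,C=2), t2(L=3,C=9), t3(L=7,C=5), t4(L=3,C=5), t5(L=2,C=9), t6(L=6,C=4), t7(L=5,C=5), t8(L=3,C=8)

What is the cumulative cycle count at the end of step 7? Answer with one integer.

  0. 6=6c; end=6; A:t0 B:-
  1. max(7,9)=9c; end=15; A:t0 B:t1
  2. max(3,2)=3c; end=18; A:t2 B:t1
  3. max(7,9)=9c; end=27; A:t2 B:t3
  4. max(3,5)=5c; end=32; A:t4 B:t3
  5. max(2,5)=5c; end=37; A:t4 B:t5
  6. max(6,9)=9c; end=46; A:t6 B:t5
  7. max(5,4)=5c; end=51; A:t6 B:t7
  8. max(3,5)=5c; end=56; A:t8 B:t7
  9. 8=8c; end=64; A:t8 B:t7

end_cycle[7] = 51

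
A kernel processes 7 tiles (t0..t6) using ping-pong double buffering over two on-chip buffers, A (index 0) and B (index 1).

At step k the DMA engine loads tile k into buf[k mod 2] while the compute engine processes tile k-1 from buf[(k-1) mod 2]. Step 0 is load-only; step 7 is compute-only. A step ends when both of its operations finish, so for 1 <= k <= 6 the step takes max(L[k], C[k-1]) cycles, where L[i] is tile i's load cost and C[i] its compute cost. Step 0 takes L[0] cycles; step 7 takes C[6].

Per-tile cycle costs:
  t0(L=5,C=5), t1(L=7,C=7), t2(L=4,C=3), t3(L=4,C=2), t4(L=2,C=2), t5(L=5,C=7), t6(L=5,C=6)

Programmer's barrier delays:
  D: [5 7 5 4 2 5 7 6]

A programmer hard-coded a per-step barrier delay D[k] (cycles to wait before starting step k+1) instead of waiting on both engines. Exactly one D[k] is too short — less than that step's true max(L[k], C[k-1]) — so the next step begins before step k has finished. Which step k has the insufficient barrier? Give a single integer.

hazard at step 2

k=0 barrier L[0]=5→5c, D[0]=5 ok
k=1 barrier max(L[1]=7,C[0]=5)→7c, D[1]=7 ok
k=2 barrier max(L[2]=4,C[1]=7)→7c, D[2]=5 SHORT
k=3 barrier max(L[3]=4,C[2]=3)→4c, D[3]=4 ok
k=4 barrier max(L[4]=2,C[3]=2)→2c, D[4]=2 ok
k=5 barrier max(L[5]=5,C[4]=2)→5c, D[5]=5 ok
k=6 barrier max(L[6]=5,C[5]=7)→7c, D[6]=7 ok
k=7 barrier C[6]=6→6c, D[7]=6 ok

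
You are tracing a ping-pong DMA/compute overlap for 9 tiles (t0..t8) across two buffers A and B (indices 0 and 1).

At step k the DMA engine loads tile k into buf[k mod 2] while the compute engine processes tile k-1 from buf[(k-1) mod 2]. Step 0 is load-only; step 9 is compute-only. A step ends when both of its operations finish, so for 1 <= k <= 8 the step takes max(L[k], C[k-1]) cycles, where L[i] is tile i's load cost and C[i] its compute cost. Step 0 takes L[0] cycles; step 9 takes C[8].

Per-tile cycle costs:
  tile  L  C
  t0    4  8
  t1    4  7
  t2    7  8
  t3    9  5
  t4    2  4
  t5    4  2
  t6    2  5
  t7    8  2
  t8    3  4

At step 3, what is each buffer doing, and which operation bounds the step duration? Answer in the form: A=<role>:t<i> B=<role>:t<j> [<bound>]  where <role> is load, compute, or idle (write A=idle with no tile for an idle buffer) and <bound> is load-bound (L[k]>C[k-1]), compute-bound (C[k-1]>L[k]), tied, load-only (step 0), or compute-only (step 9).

  0. 4=4c; end=4; A:t0 B:-
  1. max(4,8)=8c; end=12; A:t0 B:t1
  2. max(7,7)=7c; end=19; A:t2 B:t1
  3. max(9,8)=9c; end=28; A:t2 B:t3
  4. max(2,5)=5c; end=33; A:t4 B:t3
  5. max(4,4)=4c; end=37; A:t4 B:t5
  6. max(2,2)=2c; end=39; A:t6 B:t5
  7. max(8,5)=8c; end=47; A:t6 B:t7
  8. max(3,2)=3c; end=50; A:t8 B:t7
  9. 4=4c; end=54; A:t8 B:t7

step 3: A=compute:t2 B=load:t3 [load-bound]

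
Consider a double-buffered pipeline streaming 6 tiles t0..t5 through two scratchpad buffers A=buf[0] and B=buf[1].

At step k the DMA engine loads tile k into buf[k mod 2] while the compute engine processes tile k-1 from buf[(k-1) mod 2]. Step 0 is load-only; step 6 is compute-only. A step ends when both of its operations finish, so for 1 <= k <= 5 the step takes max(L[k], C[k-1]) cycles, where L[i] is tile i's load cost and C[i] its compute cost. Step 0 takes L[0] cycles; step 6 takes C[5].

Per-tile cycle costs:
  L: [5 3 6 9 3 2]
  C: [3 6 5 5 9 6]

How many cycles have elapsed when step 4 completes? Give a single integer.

  0. 5=5c; end=5; A:t0 B:-
  1. max(3,3)=3c; end=8; A:t0 B:t1
  2. max(6,6)=6c; end=14; A:t2 B:t1
  3. max(9,5)=9c; end=23; A:t2 B:t3
  4. max(3,5)=5c; end=28; A:t4 B:t3
  5. max(2,9)=9c; end=37; A:t4 B:t5
  6. 6=6c; end=43; A:t4 B:t5

end_cycle[4] = 28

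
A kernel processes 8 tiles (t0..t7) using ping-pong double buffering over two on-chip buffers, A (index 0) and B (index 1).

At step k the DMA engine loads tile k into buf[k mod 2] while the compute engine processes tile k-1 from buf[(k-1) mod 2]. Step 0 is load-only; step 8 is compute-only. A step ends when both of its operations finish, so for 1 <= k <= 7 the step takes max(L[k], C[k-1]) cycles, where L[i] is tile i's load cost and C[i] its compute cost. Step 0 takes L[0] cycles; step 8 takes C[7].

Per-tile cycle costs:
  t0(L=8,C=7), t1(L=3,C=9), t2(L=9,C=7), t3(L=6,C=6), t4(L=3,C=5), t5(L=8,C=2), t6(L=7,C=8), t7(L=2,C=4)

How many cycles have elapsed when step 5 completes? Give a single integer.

step 0: L[0]=8 → dur=8, Σ=8 | A=load:t0 B=idle [load-only]
step 1: L[1]=3 C[0]=7 → dur=7, Σ=15 | A=compute:t0 B=load:t1 [compute-bound]
step 2: L[2]=9 C[1]=9 → dur=9, Σ=24 | A=load:t2 B=compute:t1 [tied]
step 3: L[3]=6 C[2]=7 → dur=7, Σ=31 | A=compute:t2 B=load:t3 [compute-bound]
step 4: L[4]=3 C[3]=6 → dur=6, Σ=37 | A=load:t4 B=compute:t3 [compute-bound]
step 5: L[5]=8 C[4]=5 → dur=8, Σ=45 | A=compute:t4 B=load:t5 [load-bound]
step 6: L[6]=7 C[5]=2 → dur=7, Σ=52 | A=load:t6 B=compute:t5 [load-bound]
step 7: L[7]=2 C[6]=8 → dur=8, Σ=60 | A=compute:t6 B=load:t7 [compute-bound]
step 8: C[7]=4 → dur=4, Σ=64 | A=idle B=compute:t7 [compute-only]

end_cycle[5] = 45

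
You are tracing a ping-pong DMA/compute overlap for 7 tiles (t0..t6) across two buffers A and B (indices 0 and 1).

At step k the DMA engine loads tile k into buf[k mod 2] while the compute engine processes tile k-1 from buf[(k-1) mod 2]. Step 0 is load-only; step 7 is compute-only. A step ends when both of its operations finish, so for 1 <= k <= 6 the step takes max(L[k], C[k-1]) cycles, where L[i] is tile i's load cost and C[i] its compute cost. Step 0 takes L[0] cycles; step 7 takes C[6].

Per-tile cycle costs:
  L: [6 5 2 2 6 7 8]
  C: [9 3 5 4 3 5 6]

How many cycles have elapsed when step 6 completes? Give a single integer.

end_cycle[6] = 44

[0] DMA t0→A (6c) ∥ CU idle ⇒ 6c, clock 6
[1] DMA t1→B (5c) ∥ CU A:t0 (9c) ⇒ 9c, clock 15
[2] DMA t2→A (2c) ∥ CU B:t1 (3c) ⇒ 3c, clock 18
[3] DMA t3→B (2c) ∥ CU A:t2 (5c) ⇒ 5c, clock 23
[4] DMA t4→A (6c) ∥ CU B:t3 (4c) ⇒ 6c, clock 29
[5] DMA t5→B (7c) ∥ CU A:t4 (3c) ⇒ 7c, clock 36
[6] DMA t6→A (8c) ∥ CU B:t5 (5c) ⇒ 8c, clock 44
[7] DMA idle ∥ CU A:t6 (6c) ⇒ 6c, clock 50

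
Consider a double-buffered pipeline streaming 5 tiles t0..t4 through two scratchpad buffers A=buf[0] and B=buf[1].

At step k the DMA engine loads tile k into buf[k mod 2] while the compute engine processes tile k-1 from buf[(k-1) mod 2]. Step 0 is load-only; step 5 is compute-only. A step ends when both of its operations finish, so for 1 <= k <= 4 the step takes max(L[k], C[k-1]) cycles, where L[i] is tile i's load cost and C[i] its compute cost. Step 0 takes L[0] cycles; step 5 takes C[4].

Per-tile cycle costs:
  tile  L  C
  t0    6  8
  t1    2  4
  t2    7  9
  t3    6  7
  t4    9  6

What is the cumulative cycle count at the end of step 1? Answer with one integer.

  0. 6=6c; end=6; A:t0 B:-
  1. max(2,8)=8c; end=14; A:t0 B:t1
  2. max(7,4)=7c; end=21; A:t2 B:t1
  3. max(6,9)=9c; end=30; A:t2 B:t3
  4. max(9,7)=9c; end=39; A:t4 B:t3
  5. 6=6c; end=45; A:t4 B:t3

end_cycle[1] = 14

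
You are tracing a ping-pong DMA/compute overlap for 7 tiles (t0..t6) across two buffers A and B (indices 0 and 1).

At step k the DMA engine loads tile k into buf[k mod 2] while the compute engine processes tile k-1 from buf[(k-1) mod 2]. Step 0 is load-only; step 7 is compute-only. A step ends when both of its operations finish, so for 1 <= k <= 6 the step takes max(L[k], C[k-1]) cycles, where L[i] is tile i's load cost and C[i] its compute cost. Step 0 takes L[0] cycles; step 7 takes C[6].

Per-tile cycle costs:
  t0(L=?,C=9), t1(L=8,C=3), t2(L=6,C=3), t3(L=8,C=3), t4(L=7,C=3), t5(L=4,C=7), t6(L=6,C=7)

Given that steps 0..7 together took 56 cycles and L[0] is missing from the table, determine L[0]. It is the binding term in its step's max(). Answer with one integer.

L[0] = 8

step 0 = dur = L[0]=? = L[0]  (unknown; binding)
step 1 = dur = max(L[1]=8, C[0]=9) = 9
step 2 = dur = max(L[2]=6, C[1]=3) = 6
step 3 = dur = max(L[3]=8, C[2]=3) = 8
step 4 = dur = max(L[4]=7, C[3]=3) = 7
step 5 = dur = max(L[5]=4, C[4]=3) = 4
step 6 = dur = max(L[6]=6, C[5]=7) = 7
step 7 = dur = C[6]=7 = 7
sum of known step durations = 48
dur[0] = total - known = 56 - 48 = 8
L[0] is the binding max in step 0, so L[0] = dur[0] = 8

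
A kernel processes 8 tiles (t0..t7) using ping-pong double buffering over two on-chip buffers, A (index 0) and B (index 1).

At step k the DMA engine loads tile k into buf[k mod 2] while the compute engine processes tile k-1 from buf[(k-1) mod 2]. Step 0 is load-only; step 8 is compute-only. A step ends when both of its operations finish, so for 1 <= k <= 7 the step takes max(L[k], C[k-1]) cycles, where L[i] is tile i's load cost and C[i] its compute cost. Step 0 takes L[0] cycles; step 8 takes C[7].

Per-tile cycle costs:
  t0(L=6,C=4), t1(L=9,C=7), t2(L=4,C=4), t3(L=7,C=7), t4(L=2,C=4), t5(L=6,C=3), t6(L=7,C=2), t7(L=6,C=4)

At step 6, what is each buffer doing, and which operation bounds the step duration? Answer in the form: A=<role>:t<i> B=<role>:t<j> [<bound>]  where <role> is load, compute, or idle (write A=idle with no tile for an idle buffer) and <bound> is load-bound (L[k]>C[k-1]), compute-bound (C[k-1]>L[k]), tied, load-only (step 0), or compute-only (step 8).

step 6: A=load:t6 B=compute:t5 [load-bound]

[0] DMA t0→A (6c) ∥ CU idle ⇒ 6c, clock 6
[1] DMA t1→B (9c) ∥ CU A:t0 (4c) ⇒ 9c, clock 15
[2] DMA t2→A (4c) ∥ CU B:t1 (7c) ⇒ 7c, clock 22
[3] DMA t3→B (7c) ∥ CU A:t2 (4c) ⇒ 7c, clock 29
[4] DMA t4→A (2c) ∥ CU B:t3 (7c) ⇒ 7c, clock 36
[5] DMA t5→B (6c) ∥ CU A:t4 (4c) ⇒ 6c, clock 42
[6] DMA t6→A (7c) ∥ CU B:t5 (3c) ⇒ 7c, clock 49
[7] DMA t7→B (6c) ∥ CU A:t6 (2c) ⇒ 6c, clock 55
[8] DMA idle ∥ CU B:t7 (4c) ⇒ 4c, clock 59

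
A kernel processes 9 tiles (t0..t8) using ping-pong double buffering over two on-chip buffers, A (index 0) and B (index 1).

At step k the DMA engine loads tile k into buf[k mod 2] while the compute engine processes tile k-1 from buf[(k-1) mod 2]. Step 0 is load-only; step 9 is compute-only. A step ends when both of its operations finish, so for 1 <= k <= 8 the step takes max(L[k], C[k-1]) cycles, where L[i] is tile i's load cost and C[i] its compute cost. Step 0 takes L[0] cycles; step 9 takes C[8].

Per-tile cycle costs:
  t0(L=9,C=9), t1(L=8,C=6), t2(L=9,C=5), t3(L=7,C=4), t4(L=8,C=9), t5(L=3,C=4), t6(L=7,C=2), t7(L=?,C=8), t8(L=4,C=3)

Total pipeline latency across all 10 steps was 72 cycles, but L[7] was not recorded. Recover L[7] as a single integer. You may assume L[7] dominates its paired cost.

step 0 | dur = L[0]=9 = 9
step 1 | dur = max(L[1]=8, C[0]=9) = 9
step 2 | dur = max(L[2]=9, C[1]=6) = 9
step 3 | dur = max(L[3]=7, C[2]=5) = 7
step 4 | dur = max(L[4]=8, C[3]=4) = 8
step 5 | dur = max(L[5]=3, C[4]=9) = 9
step 6 | dur = max(L[6]=7, C[5]=4) = 7
step 7 | dur = max(L[7]=?, C[6]=2) = L[7]  (unknown; binding)
step 8 | dur = max(L[8]=4, C[7]=8) = 8
step 9 | dur = C[8]=3 = 3
sum of known step durations = 69
dur[7] = total - known = 72 - 69 = 3
L[7] is the binding max in step 7, so L[7] = dur[7] = 3

L[7] = 3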